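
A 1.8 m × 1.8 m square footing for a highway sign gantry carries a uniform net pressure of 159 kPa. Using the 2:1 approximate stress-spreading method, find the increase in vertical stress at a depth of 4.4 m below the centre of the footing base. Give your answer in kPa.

Δσ_z ≈ 13.4 kPa

By the 2:1 method the load spreads at 1 horizontal : 2 vertical, so at depth z the loaded area has grown by z in each plan dimension:
Δσ = qBL/((B+z)(L+z)) = 159×1.8×1.8/((1.8+4.4)(1.8+4.4)) = 13.402 kPa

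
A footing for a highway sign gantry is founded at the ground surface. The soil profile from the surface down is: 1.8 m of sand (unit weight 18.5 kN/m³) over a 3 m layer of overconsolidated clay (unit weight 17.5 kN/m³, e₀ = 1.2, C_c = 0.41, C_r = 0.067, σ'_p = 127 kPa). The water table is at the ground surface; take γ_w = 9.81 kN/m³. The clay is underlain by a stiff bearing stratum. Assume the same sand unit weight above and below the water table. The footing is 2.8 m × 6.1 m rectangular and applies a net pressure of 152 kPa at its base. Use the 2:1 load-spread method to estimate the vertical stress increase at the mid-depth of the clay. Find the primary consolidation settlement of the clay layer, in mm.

Mid-depth of clay below the ground surface: z = 1.8 + 3/2 = 3.3 m.
Total vertical stress at mid-clay: σ_v = 18.5×1.8 + 17.5×1.5 = 59.55 kPa.
Pore pressure: u = 9.81×(3.3 − 0) = 32.373 kPa.
Initial effective stress: σ'_0 = σ_v − u = 59.55 − 32.373 = 27.177 kPa.
Stress increase at mid-clay by the 2:1 spreading method:
Δσ = qBL/((B+z)(L+z)) = 152×2.8×6.1/((2.8+3.3)(6.1+3.3)) = 45.277 kPa
Final effective stress: σ'_f = 27.177 + 45.277 = 72.454 kPa.
σ'_f = 72.454 ≤ σ'_p = 127 kPa, so the clay remains overconsolidated and only the recompression index applies:
S_c = C_r·H/(1+e₀)·log₁₀(σ'_f/σ'_0) = 0.067×3/2.2×log₁₀(72.454/27.177)
    = 0.091361 × 0.42586 = 0.03891 m

S_c ≈ 38.9 mm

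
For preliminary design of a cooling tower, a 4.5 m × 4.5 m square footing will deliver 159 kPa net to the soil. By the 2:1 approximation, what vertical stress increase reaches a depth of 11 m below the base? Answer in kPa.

By the 2:1 method the load spreads at 1 horizontal : 2 vertical, so at depth z the loaded area has grown by z in each plan dimension:
Δσ = qBL/((B+z)(L+z)) = 159×4.5×4.5/((4.5+11)(4.5+11)) = 13.402 kPa

Δσ_z ≈ 13.4 kPa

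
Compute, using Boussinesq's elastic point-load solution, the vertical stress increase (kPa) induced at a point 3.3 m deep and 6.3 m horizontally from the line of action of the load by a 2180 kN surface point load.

Boussinesq vertical stress below a point load on an elastic half-space:
Δσ_z = 3P/(2πz²) · [1 + (r/z)²]^(−5/2)
r/z = 6.3/3.3 = 1.9091; [1+(r/z)²]^(−5/2) = 0.021509.
Δσ_z = 3×2180/(2π×3.3²) × 0.021509 = 95.581 × 0.021509 = 2.056 kPa

Δσ_z ≈ 2.06 kPa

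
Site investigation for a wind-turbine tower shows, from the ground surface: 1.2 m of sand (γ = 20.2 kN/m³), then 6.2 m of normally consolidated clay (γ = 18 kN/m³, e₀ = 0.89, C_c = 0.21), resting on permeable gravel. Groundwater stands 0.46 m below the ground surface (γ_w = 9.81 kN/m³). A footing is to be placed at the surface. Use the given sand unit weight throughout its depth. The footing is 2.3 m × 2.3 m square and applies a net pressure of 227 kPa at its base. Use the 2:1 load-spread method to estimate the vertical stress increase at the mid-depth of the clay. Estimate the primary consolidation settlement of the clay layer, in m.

S_c ≈ 0.15 m

Mid-depth of clay below the ground surface: z = 1.2 + 6.2/2 = 4.3 m.
Total vertical stress at mid-clay: σ_v = 20.2×1.2 + 18×3.1 = 80.04 kPa.
Pore pressure: u = 9.81×(4.3 − 0.46) = 37.67 kPa.
Initial effective stress: σ'_0 = σ_v − u = 80.04 − 37.67 = 42.37 kPa.
Stress increase at mid-clay by the 2:1 spreading method:
Δσ = qBL/((B+z)(L+z)) = 227×2.3×2.3/((2.3+4.3)(2.3+4.3)) = 27.567 kPa
Final effective stress: σ'_f = σ'_0 + Δσ = 42.37 + 27.567 = 69.937 kPa.
Normally consolidated clay, so the full stress increment lies on the virgin compression line:
S_c = C_c·H/(1+e₀)·log₁₀(σ'_f/σ'_0) = 0.21×6.2/(1+0.89)×log₁₀(69.937/42.37)
    = 0.68889 × 0.21765 = 0.1499 m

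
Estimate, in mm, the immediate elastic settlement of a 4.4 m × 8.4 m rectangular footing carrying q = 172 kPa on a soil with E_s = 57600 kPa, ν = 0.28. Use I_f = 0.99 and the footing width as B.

Immediate (elastic) settlement: S_e = q·B·(1−ν²)/E_s · I_f.
S_e = 172 × 4.4 × (1 − 0.28²) / 57600 × 0.99
    = 172 × 4.4 × 0.9216 / 57600 × 0.99
    = 0.01199 m = 11.99 mm

S_e ≈ 12 mm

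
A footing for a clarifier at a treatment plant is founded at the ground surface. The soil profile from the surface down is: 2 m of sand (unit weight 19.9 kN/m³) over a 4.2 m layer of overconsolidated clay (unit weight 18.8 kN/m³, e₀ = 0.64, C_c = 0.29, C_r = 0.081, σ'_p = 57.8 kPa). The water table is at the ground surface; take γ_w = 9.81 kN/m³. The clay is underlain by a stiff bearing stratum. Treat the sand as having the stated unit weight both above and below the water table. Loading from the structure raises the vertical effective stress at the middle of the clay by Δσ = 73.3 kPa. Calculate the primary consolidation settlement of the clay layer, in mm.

S_c ≈ 250 mm

Mid-depth of clay below the ground surface: z = 2 + 4.2/2 = 4.1 m.
Total vertical stress at mid-clay: σ_v = 19.9×2 + 18.8×2.1 = 79.28 kPa.
Pore pressure: u = 9.81×(4.1 − 0) = 40.221 kPa.
Initial effective stress: σ'_0 = σ_v − u = 79.28 − 40.221 = 39.059 kPa.
Final effective stress: σ'_f = 39.059 + 73.3 = 112.36 kPa.
σ'_f = 112.36 > σ'_p = 57.8 kPa, so the stress path crosses the preconsolidation pressure — recompression up to σ'_p, then virgin compression beyond:
S_c = H/(1+e₀)·[C_r·log₁₀(σ'_p/σ'_0) + C_c·log₁₀(σ'_f/σ'_p)]
    = 4.2/1.64 × [0.081×log₁₀(57.8/39.059) + 0.29×log₁₀(112.36/57.8)]
    = 2.561 × [0.013787 + 0.083718] = 0.2497 m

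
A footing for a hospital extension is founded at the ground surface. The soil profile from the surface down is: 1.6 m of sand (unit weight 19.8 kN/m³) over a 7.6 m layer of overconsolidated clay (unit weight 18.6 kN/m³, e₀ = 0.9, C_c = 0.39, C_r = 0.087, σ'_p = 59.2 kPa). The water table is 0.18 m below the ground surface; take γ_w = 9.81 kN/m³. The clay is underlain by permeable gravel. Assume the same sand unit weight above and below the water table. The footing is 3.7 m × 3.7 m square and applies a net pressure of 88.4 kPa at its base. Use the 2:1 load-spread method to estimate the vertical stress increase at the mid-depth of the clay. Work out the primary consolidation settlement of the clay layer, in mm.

S_c ≈ 93.3 mm

Mid-depth of clay below the ground surface: z = 1.6 + 7.6/2 = 5.4 m.
Total vertical stress at mid-clay: σ_v = 19.8×1.6 + 18.6×3.8 = 102.36 kPa.
Pore pressure: u = 9.81×(5.4 − 0.18) = 51.208 kPa.
Initial effective stress: σ'_0 = σ_v − u = 102.36 − 51.208 = 51.152 kPa.
Stress increase at mid-clay by the 2:1 spreading method:
Δσ = qBL/((B+z)(L+z)) = 88.4×3.7×3.7/((3.7+5.4)(3.7+5.4)) = 14.614 kPa
Final effective stress: σ'_f = 51.152 + 14.614 = 65.766 kPa.
σ'_f = 65.766 > σ'_p = 59.2 kPa, so the stress path crosses the preconsolidation pressure — recompression up to σ'_p, then virgin compression beyond:
S_c = H/(1+e₀)·[C_r·log₁₀(σ'_p/σ'_0) + C_c·log₁₀(σ'_f/σ'_p)]
    = 7.6/1.9 × [0.087×log₁₀(59.2/51.152) + 0.39×log₁₀(65.766/59.2)]
    = 4 × [0.0055209 + 0.017815] = 0.09334 m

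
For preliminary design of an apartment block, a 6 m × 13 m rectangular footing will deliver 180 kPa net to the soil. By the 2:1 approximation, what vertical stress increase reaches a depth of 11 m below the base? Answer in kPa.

Δσ_z ≈ 34.4 kPa

By the 2:1 method the load spreads at 1 horizontal : 2 vertical, so at depth z the loaded area has grown by z in each plan dimension:
Δσ = qBL/((B+z)(L+z)) = 180×6×13/((6+11)(13+11)) = 34.412 kPa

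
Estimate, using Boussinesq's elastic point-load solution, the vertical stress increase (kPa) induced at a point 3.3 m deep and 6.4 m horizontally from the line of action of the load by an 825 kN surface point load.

Δσ_z ≈ 0.731 kPa

Boussinesq vertical stress below a point load on an elastic half-space:
Δσ_z = 3P/(2πz²) · [1 + (r/z)²]^(−5/2)
r/z = 6.4/3.3 = 1.9394; [1+(r/z)²]^(−5/2) = 0.020216.
Δσ_z = 3×825/(2π×3.3²) × 0.020216 = 36.172 × 0.020216 = 0.7313 kPa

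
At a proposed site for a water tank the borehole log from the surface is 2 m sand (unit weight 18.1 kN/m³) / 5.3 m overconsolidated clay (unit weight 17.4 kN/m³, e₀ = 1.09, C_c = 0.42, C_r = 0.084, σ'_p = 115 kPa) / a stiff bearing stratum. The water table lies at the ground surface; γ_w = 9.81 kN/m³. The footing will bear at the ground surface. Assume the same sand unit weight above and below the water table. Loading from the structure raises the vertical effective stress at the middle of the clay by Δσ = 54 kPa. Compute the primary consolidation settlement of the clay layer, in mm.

S_c ≈ 83.7 mm

Mid-depth of clay below the ground surface: z = 2 + 5.3/2 = 4.65 m.
Total vertical stress at mid-clay: σ_v = 18.1×2 + 17.4×2.65 = 82.31 kPa.
Pore pressure: u = 9.81×(4.65 − 0) = 45.617 kPa.
Initial effective stress: σ'_0 = σ_v − u = 82.31 − 45.617 = 36.693 kPa.
Final effective stress: σ'_f = 36.693 + 54 = 90.693 kPa.
σ'_f = 90.693 ≤ σ'_p = 115 kPa, so the clay remains overconsolidated and only the recompression index applies:
S_c = C_r·H/(1+e₀)·log₁₀(σ'_f/σ'_0) = 0.084×5.3/2.09×log₁₀(90.693/36.693)
    = 0.21302 × 0.39299 = 0.08371 m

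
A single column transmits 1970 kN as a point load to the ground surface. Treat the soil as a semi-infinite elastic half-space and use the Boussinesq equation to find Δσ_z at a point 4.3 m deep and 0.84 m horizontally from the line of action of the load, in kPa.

Boussinesq vertical stress below a point load on an elastic half-space:
Δσ_z = 3P/(2πz²) · [1 + (r/z)²]^(−5/2)
r/z = 0.84/4.3 = 0.19535; [1+(r/z)²]^(−5/2) = 0.91062.
Δσ_z = 3×1970/(2π×4.3²) × 0.91062 = 50.871 × 0.91062 = 46.32 kPa

Δσ_z ≈ 46.3 kPa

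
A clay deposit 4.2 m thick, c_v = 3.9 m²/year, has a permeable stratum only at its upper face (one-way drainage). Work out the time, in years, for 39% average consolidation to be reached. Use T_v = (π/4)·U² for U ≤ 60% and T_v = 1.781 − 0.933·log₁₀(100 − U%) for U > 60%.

t ≈ 0.54 years

Drainage path length: H_d = H = 4.2 m (single drainage).
U ≤ 60%: T_v = (π/4)·U² = (π/4)×0.39² = 0.11946.
t = T_v·H_d²/c_v = 0.11946×4.2²/3.9 = 0.5403 years.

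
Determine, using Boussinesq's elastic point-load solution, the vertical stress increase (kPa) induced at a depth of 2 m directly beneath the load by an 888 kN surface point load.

Δσ_z ≈ 106 kPa

Boussinesq vertical stress below a point load on an elastic half-space:
Δσ_z = 3P/(2πz²) · [1 + (r/z)²]^(−5/2)
r/z = 0/2 = 0; [1+(r/z)²]^(−5/2) = 1.
Δσ_z = 3×888/(2π×2²) × 1 = 106 × 1 = 106 kPa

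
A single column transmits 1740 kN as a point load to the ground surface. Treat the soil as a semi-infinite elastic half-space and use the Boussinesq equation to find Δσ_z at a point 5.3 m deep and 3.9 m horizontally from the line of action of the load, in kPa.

Boussinesq vertical stress below a point load on an elastic half-space:
Δσ_z = 3P/(2πz²) · [1 + (r/z)²]^(−5/2)
r/z = 3.9/5.3 = 0.73585; [1+(r/z)²]^(−5/2) = 0.33897.
Δσ_z = 3×1740/(2π×5.3²) × 0.33897 = 29.576 × 0.33897 = 10.03 kPa

Δσ_z ≈ 10 kPa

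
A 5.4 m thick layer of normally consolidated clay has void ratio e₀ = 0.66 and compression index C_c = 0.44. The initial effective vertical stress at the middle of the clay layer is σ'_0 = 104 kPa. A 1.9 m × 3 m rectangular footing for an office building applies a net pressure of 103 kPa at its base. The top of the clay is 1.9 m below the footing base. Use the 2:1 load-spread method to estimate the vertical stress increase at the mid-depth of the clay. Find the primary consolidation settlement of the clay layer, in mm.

S_c ≈ 67.3 mm

Mid-depth of clay below the footing base: z = 1.9 + 5.4/2 = 4.6 m.
Stress increase at mid-clay by the 2:1 spreading method:
Δσ = qBL/((B+z)(L+z)) = 103×1.9×3/((1.9+4.6)(3+4.6)) = 11.885 kPa
Final effective stress: σ'_f = σ'_0 + Δσ = 104 + 11.885 = 115.89 kPa.
Normally consolidated clay, so the full stress increment lies on the virgin compression line:
S_c = C_c·H/(1+e₀)·log₁₀(σ'_f/σ'_0) = 0.44×5.4/(1+0.66)×log₁₀(115.89/104)
    = 1.4313 × 0.047013 = 0.06729 m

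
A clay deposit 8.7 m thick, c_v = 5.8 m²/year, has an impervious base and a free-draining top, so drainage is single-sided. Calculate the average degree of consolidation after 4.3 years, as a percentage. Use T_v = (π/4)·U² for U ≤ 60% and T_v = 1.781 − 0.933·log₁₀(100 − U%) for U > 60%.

Drainage path length: H_d = H = 8.7 m (single drainage).
T_v = c_v·t/H_d² = 5.8×4.3/8.7² = 0.3295.
T_v = 0.3295 corresponds to the U > 60% branch:
U = 1 − 10^((1.781 − T_v)/0.933)/100 = 0.6405

U ≈ 64 %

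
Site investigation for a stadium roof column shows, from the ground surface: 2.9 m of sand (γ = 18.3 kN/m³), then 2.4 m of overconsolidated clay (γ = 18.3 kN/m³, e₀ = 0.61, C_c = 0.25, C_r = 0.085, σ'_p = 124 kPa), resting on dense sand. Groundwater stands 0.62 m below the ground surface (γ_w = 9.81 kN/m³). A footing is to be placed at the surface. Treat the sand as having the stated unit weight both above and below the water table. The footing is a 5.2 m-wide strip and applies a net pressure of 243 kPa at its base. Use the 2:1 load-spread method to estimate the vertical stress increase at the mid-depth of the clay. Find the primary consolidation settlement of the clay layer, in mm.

Mid-depth of clay below the ground surface: z = 2.9 + 2.4/2 = 4.1 m.
Total vertical stress at mid-clay: σ_v = 18.3×2.9 + 18.3×1.2 = 75.03 kPa.
Pore pressure: u = 9.81×(4.1 − 0.62) = 34.139 kPa.
Initial effective stress: σ'_0 = σ_v − u = 75.03 − 34.139 = 40.891 kPa.
Stress increase at mid-clay by the 2:1 spreading method:
Δσ = qB/(B+z) = 243×5.2/(5.2+4.1) = 135.87 kPa
Final effective stress: σ'_f = 40.891 + 135.87 = 176.76 kPa.
σ'_f = 176.76 > σ'_p = 124 kPa, so the stress path crosses the preconsolidation pressure — recompression up to σ'_p, then virgin compression beyond:
S_c = H/(1+e₀)·[C_r·log₁₀(σ'_p/σ'_0) + C_c·log₁₀(σ'_f/σ'_p)]
    = 2.4/1.61 × [0.085×log₁₀(124/40.891) + 0.25×log₁₀(176.76/124)]
    = 1.4907 × [0.040952 + 0.038491] = 0.1184 m

S_c ≈ 118 mm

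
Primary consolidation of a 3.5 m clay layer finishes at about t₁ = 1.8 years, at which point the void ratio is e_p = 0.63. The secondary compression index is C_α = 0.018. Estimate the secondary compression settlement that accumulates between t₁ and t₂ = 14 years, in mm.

S_s ≈ 34.4 mm

Secondary compression: S_s = C_α·H/(1+e_p)·log₁₀(t₂/t₁)
S_s = 0.018×3.5/(1+0.63)×log₁₀(14/1.8)
    = 0.03865 × 0.8909 = 0.03443 m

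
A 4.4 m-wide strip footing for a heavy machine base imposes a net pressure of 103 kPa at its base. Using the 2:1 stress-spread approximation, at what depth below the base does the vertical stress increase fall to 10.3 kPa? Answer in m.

z ≈ 39.6 m

2:1 spreading — at depth z the loaded area has grown by z in each plan dimension:
qB/(B+z) = Δσ_z ⇒ z = qB/Δσ_z − B = 103×4.4/10.3 − 4.4 = 39.6 m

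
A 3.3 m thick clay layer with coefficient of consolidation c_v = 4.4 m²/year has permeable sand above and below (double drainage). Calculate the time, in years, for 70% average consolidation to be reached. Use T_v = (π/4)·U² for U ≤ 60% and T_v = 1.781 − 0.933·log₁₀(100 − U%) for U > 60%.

t ≈ 0.249 years

Drainage path length: H_d = H/2 = 1.65 m (double drainage).
U > 60%: T_v = 1.781 − 0.933·log₁₀(100 − 70) = 0.40285.
t = T_v·H_d²/c_v = 0.40285×1.65²/4.4 = 0.2493 years.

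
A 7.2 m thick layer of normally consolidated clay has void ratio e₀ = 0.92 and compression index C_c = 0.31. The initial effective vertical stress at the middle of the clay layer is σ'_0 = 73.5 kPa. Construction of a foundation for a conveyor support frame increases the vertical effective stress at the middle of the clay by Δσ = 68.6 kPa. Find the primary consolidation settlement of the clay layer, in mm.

S_c ≈ 333 mm

Final effective stress: σ'_f = σ'_0 + Δσ = 73.5 + 68.6 = 142.1 kPa.
Normally consolidated clay, so the full stress increment lies on the virgin compression line:
S_c = C_c·H/(1+e₀)·log₁₀(σ'_f/σ'_0) = 0.31×7.2/(1+0.92)×log₁₀(142.1/73.5)
    = 1.1625 × 0.28631 = 0.3328 m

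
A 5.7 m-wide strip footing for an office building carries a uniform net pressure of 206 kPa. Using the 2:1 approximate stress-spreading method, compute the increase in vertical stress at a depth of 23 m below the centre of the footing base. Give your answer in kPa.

Δσ_z ≈ 40.9 kPa

By the 2:1 method the load spreads at 1 horizontal : 2 vertical, so at depth z the loaded area has grown by z in each plan dimension:
Δσ = qB/(B+z) = 206×5.7/(5.7+23) = 40.913 kPa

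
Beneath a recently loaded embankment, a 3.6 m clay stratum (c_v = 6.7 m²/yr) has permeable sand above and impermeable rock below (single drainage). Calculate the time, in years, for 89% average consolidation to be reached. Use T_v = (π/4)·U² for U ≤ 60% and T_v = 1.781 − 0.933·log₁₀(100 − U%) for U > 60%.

Drainage path length: H_d = H = 3.6 m (single drainage).
U > 60%: T_v = 1.781 − 0.933·log₁₀(100 − 89) = 0.80938.
t = T_v·H_d²/c_v = 0.80938×3.6²/6.7 = 1.566 years.

t ≈ 1.57 years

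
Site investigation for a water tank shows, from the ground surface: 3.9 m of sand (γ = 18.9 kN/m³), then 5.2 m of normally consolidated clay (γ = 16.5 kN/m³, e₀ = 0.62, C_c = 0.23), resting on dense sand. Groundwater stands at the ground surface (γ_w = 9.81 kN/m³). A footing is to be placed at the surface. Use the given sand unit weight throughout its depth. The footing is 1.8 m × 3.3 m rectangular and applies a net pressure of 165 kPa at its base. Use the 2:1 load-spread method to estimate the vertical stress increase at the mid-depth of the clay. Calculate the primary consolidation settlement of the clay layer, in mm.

Mid-depth of clay below the ground surface: z = 3.9 + 5.2/2 = 6.5 m.
Total vertical stress at mid-clay: σ_v = 18.9×3.9 + 16.5×2.6 = 116.61 kPa.
Pore pressure: u = 9.81×(6.5 − 0) = 63.765 kPa.
Initial effective stress: σ'_0 = σ_v − u = 116.61 − 63.765 = 52.845 kPa.
Stress increase at mid-clay by the 2:1 spreading method:
Δσ = qBL/((B+z)(L+z)) = 165×1.8×3.3/((1.8+6.5)(3.3+6.5)) = 12.049 kPa
Final effective stress: σ'_f = σ'_0 + Δσ = 52.845 + 12.049 = 64.894 kPa.
Normally consolidated clay, so the full stress increment lies on the virgin compression line:
S_c = C_c·H/(1+e₀)·log₁₀(σ'_f/σ'_0) = 0.23×5.2/(1+0.62)×log₁₀(64.894/52.845)
    = 0.73827 × 0.089201 = 0.06585 m

S_c ≈ 65.9 mm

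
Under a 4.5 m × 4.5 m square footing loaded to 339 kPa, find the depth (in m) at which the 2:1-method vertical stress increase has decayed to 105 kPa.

2:1 spreading — at depth z the loaded area has grown by z in each plan dimension:
qB²/(B+z)² = Δσ_z ⇒ z = B(√(q/Δσ_z) − 1) = 4.5×(√(339/105) − 1) = 3.586 m

z ≈ 3.59 m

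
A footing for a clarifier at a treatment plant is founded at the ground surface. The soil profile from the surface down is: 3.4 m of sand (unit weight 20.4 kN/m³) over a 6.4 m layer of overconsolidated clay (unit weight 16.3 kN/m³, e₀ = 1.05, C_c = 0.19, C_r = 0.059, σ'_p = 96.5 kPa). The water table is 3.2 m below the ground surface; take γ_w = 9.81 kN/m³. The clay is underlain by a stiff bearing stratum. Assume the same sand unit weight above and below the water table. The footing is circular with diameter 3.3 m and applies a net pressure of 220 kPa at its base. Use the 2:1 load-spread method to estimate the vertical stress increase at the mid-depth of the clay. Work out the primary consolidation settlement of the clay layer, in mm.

Mid-depth of clay below the ground surface: z = 3.4 + 6.4/2 = 6.6 m.
Total vertical stress at mid-clay: σ_v = 20.4×3.4 + 16.3×3.2 = 121.52 kPa.
Pore pressure: u = 9.81×(6.6 − 3.2) = 33.354 kPa.
Initial effective stress: σ'_0 = σ_v − u = 121.52 − 33.354 = 88.166 kPa.
Stress increase at mid-clay by the 2:1 spreading method:
Δσ ≈ qD²/(D+z)² = 220×3.3²/(3.3+6.6)² = 24.444 kPa
Final effective stress: σ'_f = 88.166 + 24.444 = 112.61 kPa.
σ'_f = 112.61 > σ'_p = 96.5 kPa, so the stress path crosses the preconsolidation pressure — recompression up to σ'_p, then virgin compression beyond:
S_c = H/(1+e₀)·[C_r·log₁₀(σ'_p/σ'_0) + C_c·log₁₀(σ'_f/σ'_p)]
    = 6.4/2.05 × [0.059×log₁₀(96.5/88.166) + 0.19×log₁₀(112.61/96.5)]
    = 3.122 × [0.0023143 + 0.012739] = 0.047 m

S_c ≈ 47 mm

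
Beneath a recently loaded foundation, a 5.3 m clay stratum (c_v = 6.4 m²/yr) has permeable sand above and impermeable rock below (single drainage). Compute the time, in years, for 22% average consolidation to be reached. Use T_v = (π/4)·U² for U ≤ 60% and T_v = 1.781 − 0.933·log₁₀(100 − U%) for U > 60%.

t ≈ 0.167 years

Drainage path length: H_d = H = 5.3 m (single drainage).
U ≤ 60%: T_v = (π/4)·U² = (π/4)×0.22² = 0.038013.
t = T_v·H_d²/c_v = 0.038013×5.3²/6.4 = 0.1668 years.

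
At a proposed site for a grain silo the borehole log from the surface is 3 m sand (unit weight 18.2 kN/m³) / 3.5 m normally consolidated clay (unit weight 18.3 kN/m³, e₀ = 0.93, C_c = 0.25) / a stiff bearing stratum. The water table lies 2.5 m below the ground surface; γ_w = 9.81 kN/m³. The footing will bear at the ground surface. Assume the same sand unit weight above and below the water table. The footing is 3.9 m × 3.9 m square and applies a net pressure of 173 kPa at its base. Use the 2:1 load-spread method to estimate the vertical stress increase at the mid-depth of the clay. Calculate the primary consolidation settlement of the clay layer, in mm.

S_c ≈ 85.6 mm

Mid-depth of clay below the ground surface: z = 3 + 3.5/2 = 4.75 m.
Total vertical stress at mid-clay: σ_v = 18.2×3 + 18.3×1.75 = 86.625 kPa.
Pore pressure: u = 9.81×(4.75 − 2.5) = 22.073 kPa.
Initial effective stress: σ'_0 = σ_v − u = 86.625 − 22.073 = 64.552 kPa.
Stress increase at mid-clay by the 2:1 spreading method:
Δσ = qBL/((B+z)(L+z)) = 173×3.9×3.9/((3.9+4.75)(3.9+4.75)) = 35.168 kPa
Final effective stress: σ'_f = σ'_0 + Δσ = 64.552 + 35.168 = 99.72 kPa.
Normally consolidated clay, so the full stress increment lies on the virgin compression line:
S_c = C_c·H/(1+e₀)·log₁₀(σ'_f/σ'_0) = 0.25×3.5/(1+0.93)×log₁₀(99.72/64.552)
    = 0.45337 × 0.18887 = 0.08563 m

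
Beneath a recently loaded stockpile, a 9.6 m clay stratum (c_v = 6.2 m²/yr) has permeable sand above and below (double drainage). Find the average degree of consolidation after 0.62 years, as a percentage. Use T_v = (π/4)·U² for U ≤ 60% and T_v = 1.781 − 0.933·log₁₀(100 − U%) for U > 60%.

Drainage path length: H_d = H/2 = 4.8 m (double drainage).
T_v = c_v·t/H_d² = 6.2×0.62/4.8² = 0.16684.
T_v = 0.16684 corresponds to the U ≤ 60% branch:
U = √(4T_v/π) = 0.4609

U ≈ 46.1 %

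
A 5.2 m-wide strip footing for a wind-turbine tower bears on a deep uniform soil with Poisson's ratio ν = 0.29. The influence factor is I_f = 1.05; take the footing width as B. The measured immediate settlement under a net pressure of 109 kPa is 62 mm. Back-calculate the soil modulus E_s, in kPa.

S_e = q·B·(1−ν²)/E_s · I_f  ⇒  E_s = q·B·(1−ν²)·I_f / S_e.
E_s = 109 × 5.2 × 0.9159 × 1.05 / 0.062 = 8792 kPa

E_s ≈ 8790 kPa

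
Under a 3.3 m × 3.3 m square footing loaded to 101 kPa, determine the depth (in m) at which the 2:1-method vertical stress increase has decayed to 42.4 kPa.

z ≈ 1.79 m

2:1 spreading — at depth z the loaded area has grown by z in each plan dimension:
qB²/(B+z)² = Δσ_z ⇒ z = B(√(q/Δσ_z) − 1) = 3.3×(√(101/42.4) − 1) = 1.793 m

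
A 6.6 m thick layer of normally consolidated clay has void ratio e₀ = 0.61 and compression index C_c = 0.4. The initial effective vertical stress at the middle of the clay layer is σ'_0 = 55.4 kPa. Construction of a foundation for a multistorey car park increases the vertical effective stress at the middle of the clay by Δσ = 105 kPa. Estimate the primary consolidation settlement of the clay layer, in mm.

S_c ≈ 757 mm

Final effective stress: σ'_f = σ'_0 + Δσ = 55.4 + 105 = 160.4 kPa.
Normally consolidated clay, so the full stress increment lies on the virgin compression line:
S_c = C_c·H/(1+e₀)·log₁₀(σ'_f/σ'_0) = 0.4×6.6/(1+0.61)×log₁₀(160.4/55.4)
    = 1.6398 × 0.46169 = 0.7571 m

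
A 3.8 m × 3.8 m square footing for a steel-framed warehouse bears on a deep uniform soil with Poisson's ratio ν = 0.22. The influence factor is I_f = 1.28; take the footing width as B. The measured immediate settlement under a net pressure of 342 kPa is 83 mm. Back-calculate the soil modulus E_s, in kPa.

S_e = q·B·(1−ν²)/E_s · I_f  ⇒  E_s = q·B·(1−ν²)·I_f / S_e.
E_s = 342 × 3.8 × 0.9516 × 1.28 / 0.083 = 19070 kPa

E_s ≈ 19100 kPa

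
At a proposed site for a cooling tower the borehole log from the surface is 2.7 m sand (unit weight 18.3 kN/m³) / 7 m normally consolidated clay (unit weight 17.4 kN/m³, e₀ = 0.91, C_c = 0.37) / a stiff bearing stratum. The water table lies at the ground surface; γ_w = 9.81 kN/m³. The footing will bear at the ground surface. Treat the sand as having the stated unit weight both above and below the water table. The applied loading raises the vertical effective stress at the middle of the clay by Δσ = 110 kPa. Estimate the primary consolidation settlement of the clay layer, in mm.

Mid-depth of clay below the ground surface: z = 2.7 + 7/2 = 6.2 m.
Total vertical stress at mid-clay: σ_v = 18.3×2.7 + 17.4×3.5 = 110.31 kPa.
Pore pressure: u = 9.81×(6.2 − 0) = 60.822 kPa.
Initial effective stress: σ'_0 = σ_v − u = 110.31 − 60.822 = 49.488 kPa.
Final effective stress: σ'_f = σ'_0 + Δσ = 49.488 + 110 = 159.49 kPa.
Normally consolidated clay, so the full stress increment lies on the virgin compression line:
S_c = C_c·H/(1+e₀)·log₁₀(σ'_f/σ'_0) = 0.37×7/(1+0.91)×log₁₀(159.49/49.488)
    = 1.356 × 0.50823 = 0.6892 m

S_c ≈ 689 mm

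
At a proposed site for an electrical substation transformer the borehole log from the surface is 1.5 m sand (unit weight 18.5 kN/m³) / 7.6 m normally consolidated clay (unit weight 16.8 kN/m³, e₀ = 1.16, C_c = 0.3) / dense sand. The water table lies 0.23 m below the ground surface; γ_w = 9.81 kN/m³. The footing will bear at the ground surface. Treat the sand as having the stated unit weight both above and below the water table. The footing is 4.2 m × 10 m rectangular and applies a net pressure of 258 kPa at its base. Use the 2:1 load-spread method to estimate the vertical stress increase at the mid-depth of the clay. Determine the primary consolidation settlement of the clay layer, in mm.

S_c ≈ 469 mm

Mid-depth of clay below the ground surface: z = 1.5 + 7.6/2 = 5.3 m.
Total vertical stress at mid-clay: σ_v = 18.5×1.5 + 16.8×3.8 = 91.59 kPa.
Pore pressure: u = 9.81×(5.3 − 0.23) = 49.737 kPa.
Initial effective stress: σ'_0 = σ_v − u = 91.59 − 49.737 = 41.853 kPa.
Stress increase at mid-clay by the 2:1 spreading method:
Δσ = qBL/((B+z)(L+z)) = 258×4.2×10/((4.2+5.3)(10+5.3)) = 74.551 kPa
Final effective stress: σ'_f = σ'_0 + Δσ = 41.853 + 74.551 = 116.4 kPa.
Normally consolidated clay, so the full stress increment lies on the virgin compression line:
S_c = C_c·H/(1+e₀)·log₁₀(σ'_f/σ'_0) = 0.3×7.6/(1+1.16)×log₁₀(116.4/41.853)
    = 1.0556 × 0.44423 = 0.4689 m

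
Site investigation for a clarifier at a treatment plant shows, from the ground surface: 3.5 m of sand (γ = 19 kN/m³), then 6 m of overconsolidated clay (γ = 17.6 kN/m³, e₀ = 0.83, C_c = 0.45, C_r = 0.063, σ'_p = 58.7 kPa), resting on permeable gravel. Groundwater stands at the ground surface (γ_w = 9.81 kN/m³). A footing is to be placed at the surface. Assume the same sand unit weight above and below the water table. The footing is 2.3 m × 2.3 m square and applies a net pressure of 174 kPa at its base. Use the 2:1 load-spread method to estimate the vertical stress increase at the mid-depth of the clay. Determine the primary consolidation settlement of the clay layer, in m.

Mid-depth of clay below the ground surface: z = 3.5 + 6/2 = 6.5 m.
Total vertical stress at mid-clay: σ_v = 19×3.5 + 17.6×3 = 119.3 kPa.
Pore pressure: u = 9.81×(6.5 − 0) = 63.765 kPa.
Initial effective stress: σ'_0 = σ_v − u = 119.3 − 63.765 = 55.535 kPa.
Stress increase at mid-clay by the 2:1 spreading method:
Δσ = qBL/((B+z)(L+z)) = 174×2.3×2.3/((2.3+6.5)(2.3+6.5)) = 11.886 kPa
Final effective stress: σ'_f = 55.535 + 11.886 = 67.421 kPa.
σ'_f = 67.421 > σ'_p = 58.7 kPa, so the stress path crosses the preconsolidation pressure — recompression up to σ'_p, then virgin compression beyond:
S_c = H/(1+e₀)·[C_r·log₁₀(σ'_p/σ'_0) + C_c·log₁₀(σ'_f/σ'_p)]
    = 6/1.83 × [0.063×log₁₀(58.7/55.535) + 0.45×log₁₀(67.421/58.7)]
    = 3.2787 × [0.0015165 + 0.027071] = 0.09373 m

S_c ≈ 0.0937 m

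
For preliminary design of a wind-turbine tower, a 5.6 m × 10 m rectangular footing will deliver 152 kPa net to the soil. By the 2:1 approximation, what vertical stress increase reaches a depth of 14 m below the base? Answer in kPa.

Δσ_z ≈ 18.1 kPa

By the 2:1 method the load spreads at 1 horizontal : 2 vertical, so at depth z the loaded area has grown by z in each plan dimension:
Δσ = qBL/((B+z)(L+z)) = 152×5.6×10/((5.6+14)(10+14)) = 18.095 kPa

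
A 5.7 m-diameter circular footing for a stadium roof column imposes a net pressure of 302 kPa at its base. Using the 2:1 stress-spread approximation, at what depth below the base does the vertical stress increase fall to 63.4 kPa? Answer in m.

2:1 spreading — at depth z the loaded area has grown by z in each plan dimension:
qD²/(D+z)² = Δσ_z ⇒ z = D(√(q/Δσ_z) − 1) = 5.7×(√(302/63.4) − 1) = 6.74 m

z ≈ 6.74 m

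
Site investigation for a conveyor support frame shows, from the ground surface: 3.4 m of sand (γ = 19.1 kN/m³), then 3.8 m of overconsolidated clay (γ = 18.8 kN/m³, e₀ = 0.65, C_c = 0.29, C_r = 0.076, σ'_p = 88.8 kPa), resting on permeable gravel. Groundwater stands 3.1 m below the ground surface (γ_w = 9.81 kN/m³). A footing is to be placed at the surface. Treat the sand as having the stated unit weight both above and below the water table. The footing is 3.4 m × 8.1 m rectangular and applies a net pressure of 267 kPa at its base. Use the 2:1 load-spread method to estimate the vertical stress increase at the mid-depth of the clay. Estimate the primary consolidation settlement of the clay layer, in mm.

S_c ≈ 145 mm

Mid-depth of clay below the ground surface: z = 3.4 + 3.8/2 = 5.3 m.
Total vertical stress at mid-clay: σ_v = 19.1×3.4 + 18.8×1.9 = 100.66 kPa.
Pore pressure: u = 9.81×(5.3 − 3.1) = 21.582 kPa.
Initial effective stress: σ'_0 = σ_v − u = 100.66 − 21.582 = 79.078 kPa.
Stress increase at mid-clay by the 2:1 spreading method:
Δσ = qBL/((B+z)(L+z)) = 267×3.4×8.1/((3.4+5.3)(8.1+5.3)) = 63.074 kPa
Final effective stress: σ'_f = 79.078 + 63.074 = 142.15 kPa.
σ'_f = 142.15 > σ'_p = 88.8 kPa, so the stress path crosses the preconsolidation pressure — recompression up to σ'_p, then virgin compression beyond:
S_c = H/(1+e₀)·[C_r·log₁₀(σ'_p/σ'_0) + C_c·log₁₀(σ'_f/σ'_p)]
    = 3.8/1.65 × [0.076×log₁₀(88.8/79.078) + 0.29×log₁₀(142.15/88.8)]
    = 2.303 × [0.0038272 + 0.059257] = 0.1453 m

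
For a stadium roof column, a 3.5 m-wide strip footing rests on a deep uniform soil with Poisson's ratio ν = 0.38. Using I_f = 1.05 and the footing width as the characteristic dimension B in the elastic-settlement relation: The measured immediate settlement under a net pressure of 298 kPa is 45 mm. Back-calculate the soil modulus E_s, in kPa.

E_s ≈ 20800 kPa

S_e = q·B·(1−ν²)/E_s · I_f  ⇒  E_s = q·B·(1−ν²)·I_f / S_e.
E_s = 298 × 3.5 × 0.8556 × 1.05 / 0.045 = 20820 kPa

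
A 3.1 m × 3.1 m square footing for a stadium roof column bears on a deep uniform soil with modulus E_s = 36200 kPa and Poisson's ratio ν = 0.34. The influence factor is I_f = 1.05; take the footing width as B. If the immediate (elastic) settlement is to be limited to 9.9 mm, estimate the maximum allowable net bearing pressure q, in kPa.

S_e = q·B·(1−ν²)/E_s · I_f  ⇒  q = S_e·E_s / (B·(1−ν²)·I_f).
q = 0.0099 × 36200 / (3.1 × 0.8844 × 1.05) = 124.5 kPa

q ≈ 124 kPa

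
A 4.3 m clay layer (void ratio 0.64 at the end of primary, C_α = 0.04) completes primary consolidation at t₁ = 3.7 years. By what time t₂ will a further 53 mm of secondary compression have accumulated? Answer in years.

t₂ ≈ 11.8 years

S_s = C_α·H/(1+e_p)·log₁₀(t₂/t₁) ⇒ log₁₀(t₂/t₁) = S_s·(1+e_p)/(C_α·H).
log₁₀(t₂/t₁) = 0.053 × (1+0.64) / (0.04×4.3) = 0.5053
t₂ = t₁ × 10^0.5053 = 3.7 × 3.201 = 11.85 years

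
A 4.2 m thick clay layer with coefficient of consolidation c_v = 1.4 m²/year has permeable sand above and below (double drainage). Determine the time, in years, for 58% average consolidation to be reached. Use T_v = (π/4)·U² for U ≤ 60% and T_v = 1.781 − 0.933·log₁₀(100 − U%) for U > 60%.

t ≈ 0.832 years

Drainage path length: H_d = H/2 = 2.1 m (double drainage).
U ≤ 60%: T_v = (π/4)·U² = (π/4)×0.58² = 0.26421.
t = T_v·H_d²/c_v = 0.26421×2.1²/1.4 = 0.8323 years.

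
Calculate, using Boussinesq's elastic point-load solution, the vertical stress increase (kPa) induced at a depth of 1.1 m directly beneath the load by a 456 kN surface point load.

Δσ_z ≈ 180 kPa

Boussinesq vertical stress below a point load on an elastic half-space:
Δσ_z = 3P/(2πz²) · [1 + (r/z)²]^(−5/2)
r/z = 0/1.1 = 0; [1+(r/z)²]^(−5/2) = 1.
Δσ_z = 3×456/(2π×1.1²) × 1 = 179.94 × 1 = 179.9 kPa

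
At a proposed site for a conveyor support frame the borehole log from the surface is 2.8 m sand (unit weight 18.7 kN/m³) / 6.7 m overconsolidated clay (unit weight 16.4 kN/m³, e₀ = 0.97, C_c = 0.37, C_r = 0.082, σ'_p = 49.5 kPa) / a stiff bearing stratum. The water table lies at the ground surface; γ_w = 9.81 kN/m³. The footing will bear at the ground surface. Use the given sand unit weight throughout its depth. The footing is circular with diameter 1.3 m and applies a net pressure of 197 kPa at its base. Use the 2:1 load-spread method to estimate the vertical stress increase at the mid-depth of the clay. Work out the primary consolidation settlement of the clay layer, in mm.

Mid-depth of clay below the ground surface: z = 2.8 + 6.7/2 = 6.15 m.
Total vertical stress at mid-clay: σ_v = 18.7×2.8 + 16.4×3.35 = 107.3 kPa.
Pore pressure: u = 9.81×(6.15 − 0) = 60.332 kPa.
Initial effective stress: σ'_0 = σ_v − u = 107.3 − 60.332 = 46.968 kPa.
Stress increase at mid-clay by the 2:1 spreading method:
Δσ ≈ qD²/(D+z)² = 197×1.3²/(1.3+6.15)² = 5.9985 kPa
Final effective stress: σ'_f = 46.968 + 5.9985 = 52.967 kPa.
σ'_f = 52.967 > σ'_p = 49.5 kPa, so the stress path crosses the preconsolidation pressure — recompression up to σ'_p, then virgin compression beyond:
S_c = H/(1+e₀)·[C_r·log₁₀(σ'_p/σ'_0) + C_c·log₁₀(σ'_f/σ'_p)]
    = 6.7/1.97 × [0.082×log₁₀(49.5/46.968) + 0.37×log₁₀(52.967/49.5)]
    = 3.401 × [0.0018699 + 0.010878] = 0.04336 m

S_c ≈ 43.4 mm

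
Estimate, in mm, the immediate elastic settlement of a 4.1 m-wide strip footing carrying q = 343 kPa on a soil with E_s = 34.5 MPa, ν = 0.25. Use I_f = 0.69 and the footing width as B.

Immediate (elastic) settlement: S_e = q·B·(1−ν²)/E_s · I_f.
E_s = 34.5 MPa = 34500 kPa.
S_e = 343 × 4.1 × (1 − 0.25²) / 34500 × 0.69
    = 343 × 4.1 × 0.9375 / 34500 × 0.69
    = 0.02637 m = 26.37 mm

S_e ≈ 26.4 mm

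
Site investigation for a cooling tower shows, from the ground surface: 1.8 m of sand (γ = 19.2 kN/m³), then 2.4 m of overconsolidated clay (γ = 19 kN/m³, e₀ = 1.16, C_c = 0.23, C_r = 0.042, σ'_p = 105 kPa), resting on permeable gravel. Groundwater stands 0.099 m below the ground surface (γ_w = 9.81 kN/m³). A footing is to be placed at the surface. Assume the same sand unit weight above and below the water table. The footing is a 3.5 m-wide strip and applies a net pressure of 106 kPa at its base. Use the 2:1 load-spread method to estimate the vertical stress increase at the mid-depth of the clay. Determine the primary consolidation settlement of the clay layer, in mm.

Mid-depth of clay below the ground surface: z = 1.8 + 2.4/2 = 3 m.
Total vertical stress at mid-clay: σ_v = 19.2×1.8 + 19×1.2 = 57.36 kPa.
Pore pressure: u = 9.81×(3 − 0.099) = 28.459 kPa.
Initial effective stress: σ'_0 = σ_v − u = 57.36 − 28.459 = 28.901 kPa.
Stress increase at mid-clay by the 2:1 spreading method:
Δσ = qB/(B+z) = 106×3.5/(3.5+3) = 57.077 kPa
Final effective stress: σ'_f = 28.901 + 57.077 = 85.978 kPa.
σ'_f = 85.978 ≤ σ'_p = 105 kPa, so the clay remains overconsolidated and only the recompression index applies:
S_c = C_r·H/(1+e₀)·log₁₀(σ'_f/σ'_0) = 0.042×2.4/2.16×log₁₀(85.978/28.901)
    = 0.046666 × 0.47347 = 0.0221 m

S_c ≈ 22.1 mm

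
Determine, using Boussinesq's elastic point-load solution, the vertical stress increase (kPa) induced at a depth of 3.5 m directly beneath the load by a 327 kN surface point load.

Boussinesq vertical stress below a point load on an elastic half-space:
Δσ_z = 3P/(2πz²) · [1 + (r/z)²]^(−5/2)
r/z = 0/3.5 = 0; [1+(r/z)²]^(−5/2) = 1.
Δσ_z = 3×327/(2π×3.5²) × 1 = 12.745 × 1 = 12.74 kPa

Δσ_z ≈ 12.7 kPa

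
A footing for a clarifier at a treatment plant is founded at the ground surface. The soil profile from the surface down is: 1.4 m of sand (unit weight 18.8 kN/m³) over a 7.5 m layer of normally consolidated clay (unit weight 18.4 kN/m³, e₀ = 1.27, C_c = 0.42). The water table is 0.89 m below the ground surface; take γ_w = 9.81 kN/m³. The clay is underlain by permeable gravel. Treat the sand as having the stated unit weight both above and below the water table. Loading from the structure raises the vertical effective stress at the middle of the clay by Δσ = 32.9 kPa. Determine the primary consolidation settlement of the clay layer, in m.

S_c ≈ 0.289 m

Mid-depth of clay below the ground surface: z = 1.4 + 7.5/2 = 5.15 m.
Total vertical stress at mid-clay: σ_v = 18.8×1.4 + 18.4×3.75 = 95.32 kPa.
Pore pressure: u = 9.81×(5.15 − 0.89) = 41.791 kPa.
Initial effective stress: σ'_0 = σ_v − u = 95.32 − 41.791 = 53.529 kPa.
Final effective stress: σ'_f = σ'_0 + Δσ = 53.529 + 32.9 = 86.429 kPa.
Normally consolidated clay, so the full stress increment lies on the virgin compression line:
S_c = C_c·H/(1+e₀)·log₁₀(σ'_f/σ'_0) = 0.42×7.5/(1+1.27)×log₁₀(86.429/53.529)
    = 1.3877 × 0.20807 = 0.2887 m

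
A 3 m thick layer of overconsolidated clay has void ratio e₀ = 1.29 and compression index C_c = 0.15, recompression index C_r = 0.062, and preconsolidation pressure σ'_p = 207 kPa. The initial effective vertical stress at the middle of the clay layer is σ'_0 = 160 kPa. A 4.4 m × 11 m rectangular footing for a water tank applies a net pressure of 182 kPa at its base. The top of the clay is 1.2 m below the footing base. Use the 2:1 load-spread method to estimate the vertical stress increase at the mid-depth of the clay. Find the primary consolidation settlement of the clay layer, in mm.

Mid-depth of clay below the footing base: z = 1.2 + 3/2 = 2.7 m.
Stress increase at mid-clay by the 2:1 spreading method:
Δσ = qBL/((B+z)(L+z)) = 182×4.4×11/((4.4+2.7)(11+2.7)) = 90.56 kPa
Final effective stress: σ'_f = 160 + 90.56 = 250.56 kPa.
σ'_f = 250.56 > σ'_p = 207 kPa, so the stress path crosses the preconsolidation pressure — recompression up to σ'_p, then virgin compression beyond:
S_c = H/(1+e₀)·[C_r·log₁₀(σ'_p/σ'_0) + C_c·log₁₀(σ'_f/σ'_p)]
    = 3/2.29 × [0.062×log₁₀(207/160) + 0.15×log₁₀(250.56/207)]
    = 1.31 × [0.0069347 + 0.012441] = 0.02538 m

S_c ≈ 25.4 mm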